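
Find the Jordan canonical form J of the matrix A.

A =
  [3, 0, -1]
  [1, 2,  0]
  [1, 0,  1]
J_3(2)

The characteristic polynomial is
  det(x·I − A) = x^3 - 6*x^2 + 12*x - 8 = (x - 2)^3

Eigenvalues and multiplicities (the geometric multiplicity of λ is n − rank(A − λI), which equals the number of Jordan blocks for λ):
  λ = 2: algebraic multiplicity = 3, geometric multiplicity = 1

Determining the block sizes for each eigenvalue:
  λ = 2: one block (gm = 1), so the single block has size am = 3 → block sizes [3]

Assembling the blocks gives a Jordan form
J =
  [2, 1, 0]
  [0, 2, 1]
  [0, 0, 2]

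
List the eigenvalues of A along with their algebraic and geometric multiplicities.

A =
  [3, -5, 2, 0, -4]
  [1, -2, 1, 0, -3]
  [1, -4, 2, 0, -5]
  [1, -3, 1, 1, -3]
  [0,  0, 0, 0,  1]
λ = 1: alg = 5, geom = 3

Step 1 — factor the characteristic polynomial to read off the algebraic multiplicities:
  χ_A(x) = (x - 1)^5

Step 2 — compute geometric multiplicities via the rank-nullity identity g(λ) = n − rank(A − λI):
  rank(A − (1)·I) = 2, so dim ker(A − (1)·I) = n − 2 = 3

Summary:
  λ = 1: algebraic multiplicity = 5, geometric multiplicity = 3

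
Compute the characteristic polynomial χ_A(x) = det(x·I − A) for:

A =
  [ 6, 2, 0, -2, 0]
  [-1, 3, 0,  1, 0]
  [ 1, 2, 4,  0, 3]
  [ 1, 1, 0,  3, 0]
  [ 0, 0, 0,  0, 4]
x^5 - 20*x^4 + 160*x^3 - 640*x^2 + 1280*x - 1024

Expanding det(x·I − A) (e.g. by cofactor expansion or by noting that A is similar to its Jordan form J, which has the same characteristic polynomial as A) gives
  χ_A(x) = x^5 - 20*x^4 + 160*x^3 - 640*x^2 + 1280*x - 1024
which factors as (x - 4)^5. The eigenvalues (with algebraic multiplicities) are λ = 4 with multiplicity 5.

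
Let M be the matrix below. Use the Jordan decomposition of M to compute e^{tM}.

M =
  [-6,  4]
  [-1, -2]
e^{tM} =
  [-2*t*exp(-4*t) + exp(-4*t), 4*t*exp(-4*t)]
  [-t*exp(-4*t), 2*t*exp(-4*t) + exp(-4*t)]

Strategy: write M = P · J · P⁻¹ where J is a Jordan canonical form, so e^{tM} = P · e^{tJ} · P⁻¹, and e^{tJ} can be computed block-by-block.

M has Jordan form
J =
  [-4,  1]
  [ 0, -4]
(up to reordering of blocks).

Per-block formulas:
  For a 2×2 Jordan block J_2(-4): exp(t · J_2(-4)) = e^(-4t)·(I + t·N), where N is the 2×2 nilpotent shift.

After assembling e^{tJ} and conjugating by P, we get:

e^{tM} =
  [-2*t*exp(-4*t) + exp(-4*t), 4*t*exp(-4*t)]
  [-t*exp(-4*t), 2*t*exp(-4*t) + exp(-4*t)]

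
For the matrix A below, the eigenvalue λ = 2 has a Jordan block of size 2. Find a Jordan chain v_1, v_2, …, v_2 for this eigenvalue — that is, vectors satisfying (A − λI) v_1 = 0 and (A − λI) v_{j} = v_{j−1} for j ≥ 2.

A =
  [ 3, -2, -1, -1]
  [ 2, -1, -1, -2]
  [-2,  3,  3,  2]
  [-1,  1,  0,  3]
A Jordan chain for λ = 2 of length 2:
v_1 = (1, 2, -2, -1)ᵀ
v_2 = (1, 0, 0, 0)ᵀ

Let N = A − (2)·I. We want v_2 with N^2 v_2 = 0 but N^1 v_2 ≠ 0; then v_{j-1} := N · v_j for j = 2, …, 2.

Pick v_2 = (1, 0, 0, 0)ᵀ.
Then v_1 = N · v_2 = (1, 2, -2, -1)ᵀ.

Sanity check: (A − (2)·I) v_1 = (0, 0, 0, 0)ᵀ = 0. ✓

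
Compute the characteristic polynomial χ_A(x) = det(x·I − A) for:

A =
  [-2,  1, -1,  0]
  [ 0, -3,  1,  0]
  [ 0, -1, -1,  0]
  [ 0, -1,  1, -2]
x^4 + 8*x^3 + 24*x^2 + 32*x + 16

Expanding det(x·I − A) (e.g. by cofactor expansion or by noting that A is similar to its Jordan form J, which has the same characteristic polynomial as A) gives
  χ_A(x) = x^4 + 8*x^3 + 24*x^2 + 32*x + 16
which factors as (x + 2)^4. The eigenvalues (with algebraic multiplicities) are λ = -2 with multiplicity 4.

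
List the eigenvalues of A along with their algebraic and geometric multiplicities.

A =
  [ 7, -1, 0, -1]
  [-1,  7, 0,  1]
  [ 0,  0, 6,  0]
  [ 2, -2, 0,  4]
λ = 6: alg = 4, geom = 3

Step 1 — factor the characteristic polynomial to read off the algebraic multiplicities:
  χ_A(x) = (x - 6)^4

Step 2 — compute geometric multiplicities via the rank-nullity identity g(λ) = n − rank(A − λI):
  rank(A − (6)·I) = 1, so dim ker(A − (6)·I) = n − 1 = 3

Summary:
  λ = 6: algebraic multiplicity = 4, geometric multiplicity = 3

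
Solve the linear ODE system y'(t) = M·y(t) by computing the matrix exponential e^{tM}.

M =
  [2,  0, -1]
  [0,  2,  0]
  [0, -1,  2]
e^{tM} =
  [exp(2*t), t^2*exp(2*t)/2, -t*exp(2*t)]
  [0, exp(2*t), 0]
  [0, -t*exp(2*t), exp(2*t)]

Strategy: write M = P · J · P⁻¹ where J is a Jordan canonical form, so e^{tM} = P · e^{tJ} · P⁻¹, and e^{tJ} can be computed block-by-block.

M has Jordan form
J =
  [2, 1, 0]
  [0, 2, 1]
  [0, 0, 2]
(up to reordering of blocks).

Per-block formulas:
  For a 3×3 Jordan block J_3(2): exp(t · J_3(2)) = e^(2t)·(I + t·N + (t^2/2)·N^2), where N is the 3×3 nilpotent shift.

After assembling e^{tJ} and conjugating by P, we get:

e^{tM} =
  [exp(2*t), t^2*exp(2*t)/2, -t*exp(2*t)]
  [0, exp(2*t), 0]
  [0, -t*exp(2*t), exp(2*t)]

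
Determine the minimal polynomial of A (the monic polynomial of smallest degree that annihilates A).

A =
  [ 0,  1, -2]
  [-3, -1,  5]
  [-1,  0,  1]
x^3

The characteristic polynomial is χ_A(x) = x^3, so the eigenvalues are known. The minimal polynomial is
  m_A(x) = Π_λ (x − λ)^{k_λ}
where k_λ is the size of the *largest* Jordan block for λ (equivalently, the smallest k with (A − λI)^k v = 0 for every generalised eigenvector v of λ).

  λ = 0: largest Jordan block has size 3, contributing (x − 0)^3

So m_A(x) = x^3 = x^3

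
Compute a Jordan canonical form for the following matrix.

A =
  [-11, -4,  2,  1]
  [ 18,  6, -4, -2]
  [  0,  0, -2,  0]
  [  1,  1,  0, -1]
J_3(-2) ⊕ J_1(-2)

The characteristic polynomial is
  det(x·I − A) = x^4 + 8*x^3 + 24*x^2 + 32*x + 16 = (x + 2)^4

Eigenvalues and multiplicities (the geometric multiplicity of λ is n − rank(A − λI), which equals the number of Jordan blocks for λ):
  λ = -2: algebraic multiplicity = 4, geometric multiplicity = 2

Determining the block sizes for each eigenvalue:
  λ = -2: with am = 4 and gm = 2, the partition is not yet determined (e.g. several partitions of 4 into 2 parts exist). Let N = A − (-2)·I. Computing rank(N^1) = 2, rank(N^2) = 1, rank(N^3) = 0; the number of blocks of size ≥ j is rank(N^{j−1}) − rank(N^j), giving [2, 1, 1]. So we have 1 block(s) of size 3, 1 block(s) of size 1 → block sizes [3, 1]

Assembling the blocks gives a Jordan form
J =
  [-2,  1,  0,  0]
  [ 0, -2,  1,  0]
  [ 0,  0, -2,  0]
  [ 0,  0,  0, -2]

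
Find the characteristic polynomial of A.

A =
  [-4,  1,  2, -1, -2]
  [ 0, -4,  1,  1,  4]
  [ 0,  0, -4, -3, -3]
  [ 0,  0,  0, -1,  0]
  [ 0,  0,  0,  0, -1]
x^5 + 14*x^4 + 73*x^3 + 172*x^2 + 176*x + 64

Expanding det(x·I − A) (e.g. by cofactor expansion or by noting that A is similar to its Jordan form J, which has the same characteristic polynomial as A) gives
  χ_A(x) = x^5 + 14*x^4 + 73*x^3 + 172*x^2 + 176*x + 64
which factors as (x + 1)^2*(x + 4)^3. The eigenvalues (with algebraic multiplicities) are λ = -4 with multiplicity 3, λ = -1 with multiplicity 2.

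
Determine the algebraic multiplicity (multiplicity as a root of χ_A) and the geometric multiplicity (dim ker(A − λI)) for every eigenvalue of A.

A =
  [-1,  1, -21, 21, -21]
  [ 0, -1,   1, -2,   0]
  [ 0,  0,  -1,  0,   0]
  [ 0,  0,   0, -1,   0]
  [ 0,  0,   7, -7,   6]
λ = -1: alg = 4, geom = 2; λ = 6: alg = 1, geom = 1

Step 1 — factor the characteristic polynomial to read off the algebraic multiplicities:
  χ_A(x) = (x - 6)*(x + 1)^4

Step 2 — compute geometric multiplicities via the rank-nullity identity g(λ) = n − rank(A − λI):
  rank(A − (-1)·I) = 3, so dim ker(A − (-1)·I) = n − 3 = 2
  rank(A − (6)·I) = 4, so dim ker(A − (6)·I) = n − 4 = 1

Summary:
  λ = -1: algebraic multiplicity = 4, geometric multiplicity = 2
  λ = 6: algebraic multiplicity = 1, geometric multiplicity = 1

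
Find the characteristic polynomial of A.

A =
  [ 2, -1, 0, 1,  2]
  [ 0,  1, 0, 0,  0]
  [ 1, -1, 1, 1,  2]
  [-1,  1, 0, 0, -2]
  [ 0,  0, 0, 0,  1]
x^5 - 5*x^4 + 10*x^3 - 10*x^2 + 5*x - 1

Expanding det(x·I − A) (e.g. by cofactor expansion or by noting that A is similar to its Jordan form J, which has the same characteristic polynomial as A) gives
  χ_A(x) = x^5 - 5*x^4 + 10*x^3 - 10*x^2 + 5*x - 1
which factors as (x - 1)^5. The eigenvalues (with algebraic multiplicities) are λ = 1 with multiplicity 5.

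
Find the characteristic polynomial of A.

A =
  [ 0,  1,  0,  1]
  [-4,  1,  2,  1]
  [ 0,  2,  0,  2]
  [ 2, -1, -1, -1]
x^4

Expanding det(x·I − A) (e.g. by cofactor expansion or by noting that A is similar to its Jordan form J, which has the same characteristic polynomial as A) gives
  χ_A(x) = x^4
which factors as x^4. The eigenvalues (with algebraic multiplicities) are λ = 0 with multiplicity 4.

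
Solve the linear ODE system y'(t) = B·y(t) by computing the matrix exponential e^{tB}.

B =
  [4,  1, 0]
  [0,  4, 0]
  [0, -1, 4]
e^{tB} =
  [exp(4*t), t*exp(4*t), 0]
  [0, exp(4*t), 0]
  [0, -t*exp(4*t), exp(4*t)]

Strategy: write B = P · J · P⁻¹ where J is a Jordan canonical form, so e^{tB} = P · e^{tJ} · P⁻¹, and e^{tJ} can be computed block-by-block.

B has Jordan form
J =
  [4, 1, 0]
  [0, 4, 0]
  [0, 0, 4]
(up to reordering of blocks).

Per-block formulas:
  For a 1×1 block at λ = 4: exp(t · [4]) = [e^(4t)].
  For a 2×2 Jordan block J_2(4): exp(t · J_2(4)) = e^(4t)·(I + t·N), where N is the 2×2 nilpotent shift.

After assembling e^{tJ} and conjugating by P, we get:

e^{tB} =
  [exp(4*t), t*exp(4*t), 0]
  [0, exp(4*t), 0]
  [0, -t*exp(4*t), exp(4*t)]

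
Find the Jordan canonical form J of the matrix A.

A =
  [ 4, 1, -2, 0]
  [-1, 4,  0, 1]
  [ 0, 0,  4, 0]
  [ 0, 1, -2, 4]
J_3(4) ⊕ J_1(4)

The characteristic polynomial is
  det(x·I − A) = x^4 - 16*x^3 + 96*x^2 - 256*x + 256 = (x - 4)^4

Eigenvalues and multiplicities (the geometric multiplicity of λ is n − rank(A − λI), which equals the number of Jordan blocks for λ):
  λ = 4: algebraic multiplicity = 4, geometric multiplicity = 2

Determining the block sizes for each eigenvalue:
  λ = 4: with am = 4 and gm = 2, the partition is not yet determined (e.g. several partitions of 4 into 2 parts exist). Let N = A − (4)·I. Computing rank(N^1) = 2, rank(N^2) = 1, rank(N^3) = 0; the number of blocks of size ≥ j is rank(N^{j−1}) − rank(N^j), giving [2, 1, 1]. So we have 1 block(s) of size 3, 1 block(s) of size 1 → block sizes [3, 1]

Assembling the blocks gives a Jordan form
J =
  [4, 1, 0, 0]
  [0, 4, 1, 0]
  [0, 0, 4, 0]
  [0, 0, 0, 4]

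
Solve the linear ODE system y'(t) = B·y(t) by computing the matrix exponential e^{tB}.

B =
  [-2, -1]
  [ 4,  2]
e^{tB} =
  [1 - 2*t, -t]
  [4*t, 2*t + 1]

Strategy: write B = P · J · P⁻¹ where J is a Jordan canonical form, so e^{tB} = P · e^{tJ} · P⁻¹, and e^{tJ} can be computed block-by-block.

B has Jordan form
J =
  [0, 1]
  [0, 0]
(up to reordering of blocks).

Per-block formulas:
  For a 2×2 Jordan block J_2(0): exp(t · J_2(0)) = e^(0t)·(I + t·N), where N is the 2×2 nilpotent shift.

After assembling e^{tJ} and conjugating by P, we get:

e^{tB} =
  [1 - 2*t, -t]
  [4*t, 2*t + 1]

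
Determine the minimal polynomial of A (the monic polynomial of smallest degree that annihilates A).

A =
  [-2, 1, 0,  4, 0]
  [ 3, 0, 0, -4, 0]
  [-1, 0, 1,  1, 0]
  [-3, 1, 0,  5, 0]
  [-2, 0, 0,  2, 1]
x^2 - 2*x + 1

The characteristic polynomial is χ_A(x) = (x - 1)^5, so the eigenvalues are known. The minimal polynomial is
  m_A(x) = Π_λ (x − λ)^{k_λ}
where k_λ is the size of the *largest* Jordan block for λ (equivalently, the smallest k with (A − λI)^k v = 0 for every generalised eigenvector v of λ).

  λ = 1: largest Jordan block has size 2, contributing (x − 1)^2

So m_A(x) = (x - 1)^2 = x^2 - 2*x + 1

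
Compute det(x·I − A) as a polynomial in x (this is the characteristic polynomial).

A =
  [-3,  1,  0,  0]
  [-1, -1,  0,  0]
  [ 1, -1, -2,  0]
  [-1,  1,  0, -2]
x^4 + 8*x^3 + 24*x^2 + 32*x + 16

Expanding det(x·I − A) (e.g. by cofactor expansion or by noting that A is similar to its Jordan form J, which has the same characteristic polynomial as A) gives
  χ_A(x) = x^4 + 8*x^3 + 24*x^2 + 32*x + 16
which factors as (x + 2)^4. The eigenvalues (with algebraic multiplicities) are λ = -2 with multiplicity 4.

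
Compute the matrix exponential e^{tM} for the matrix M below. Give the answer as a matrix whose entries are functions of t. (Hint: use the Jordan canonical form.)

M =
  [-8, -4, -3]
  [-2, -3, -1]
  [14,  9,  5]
e^{tM} =
  [t^2*exp(-2*t) - 6*t*exp(-2*t) + exp(-2*t), t^2*exp(-2*t)/2 - 4*t*exp(-2*t), t^2*exp(-2*t)/2 - 3*t*exp(-2*t)]
  [-2*t*exp(-2*t), -t*exp(-2*t) + exp(-2*t), -t*exp(-2*t)]
  [-2*t^2*exp(-2*t) + 14*t*exp(-2*t), -t^2*exp(-2*t) + 9*t*exp(-2*t), -t^2*exp(-2*t) + 7*t*exp(-2*t) + exp(-2*t)]

Strategy: write M = P · J · P⁻¹ where J is a Jordan canonical form, so e^{tM} = P · e^{tJ} · P⁻¹, and e^{tJ} can be computed block-by-block.

M has Jordan form
J =
  [-2,  1,  0]
  [ 0, -2,  1]
  [ 0,  0, -2]
(up to reordering of blocks).

Per-block formulas:
  For a 3×3 Jordan block J_3(-2): exp(t · J_3(-2)) = e^(-2t)·(I + t·N + (t^2/2)·N^2), where N is the 3×3 nilpotent shift.

After assembling e^{tJ} and conjugating by P, we get:

e^{tM} =
  [t^2*exp(-2*t) - 6*t*exp(-2*t) + exp(-2*t), t^2*exp(-2*t)/2 - 4*t*exp(-2*t), t^2*exp(-2*t)/2 - 3*t*exp(-2*t)]
  [-2*t*exp(-2*t), -t*exp(-2*t) + exp(-2*t), -t*exp(-2*t)]
  [-2*t^2*exp(-2*t) + 14*t*exp(-2*t), -t^2*exp(-2*t) + 9*t*exp(-2*t), -t^2*exp(-2*t) + 7*t*exp(-2*t) + exp(-2*t)]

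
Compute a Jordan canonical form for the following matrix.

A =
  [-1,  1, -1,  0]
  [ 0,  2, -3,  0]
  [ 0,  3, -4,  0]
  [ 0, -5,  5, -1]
J_2(-1) ⊕ J_1(-1) ⊕ J_1(-1)

The characteristic polynomial is
  det(x·I − A) = x^4 + 4*x^3 + 6*x^2 + 4*x + 1 = (x + 1)^4

Eigenvalues and multiplicities (the geometric multiplicity of λ is n − rank(A − λI), which equals the number of Jordan blocks for λ):
  λ = -1: algebraic multiplicity = 4, geometric multiplicity = 3

Determining the block sizes for each eigenvalue:
  λ = -1: 3 blocks summing to 4 forces exactly one block of size 2 and the rest size 1 → block sizes [2, 1, 1]

Assembling the blocks gives a Jordan form
J =
  [-1,  1,  0,  0]
  [ 0, -1,  0,  0]
  [ 0,  0, -1,  0]
  [ 0,  0,  0, -1]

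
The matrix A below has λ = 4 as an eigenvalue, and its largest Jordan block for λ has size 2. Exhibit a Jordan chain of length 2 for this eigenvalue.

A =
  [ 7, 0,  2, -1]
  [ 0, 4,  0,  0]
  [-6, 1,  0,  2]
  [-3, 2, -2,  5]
A Jordan chain for λ = 4 of length 2:
v_1 = (3, 0, -6, -3)ᵀ
v_2 = (1, 0, 0, 0)ᵀ

Let N = A − (4)·I. We want v_2 with N^2 v_2 = 0 but N^1 v_2 ≠ 0; then v_{j-1} := N · v_j for j = 2, …, 2.

Pick v_2 = (1, 0, 0, 0)ᵀ.
Then v_1 = N · v_2 = (3, 0, -6, -3)ᵀ.

Sanity check: (A − (4)·I) v_1 = (0, 0, 0, 0)ᵀ = 0. ✓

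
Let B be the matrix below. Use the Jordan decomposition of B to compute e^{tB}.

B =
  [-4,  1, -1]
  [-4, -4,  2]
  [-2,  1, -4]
e^{tB} =
  [-t^2*exp(-4*t) + exp(-4*t), -t^2*exp(-4*t)/2 + t*exp(-4*t), t^2*exp(-4*t) - t*exp(-4*t)]
  [-2*t^2*exp(-4*t) - 4*t*exp(-4*t), -t^2*exp(-4*t) + exp(-4*t), 2*t^2*exp(-4*t) + 2*t*exp(-4*t)]
  [-2*t^2*exp(-4*t) - 2*t*exp(-4*t), -t^2*exp(-4*t) + t*exp(-4*t), 2*t^2*exp(-4*t) + exp(-4*t)]

Strategy: write B = P · J · P⁻¹ where J is a Jordan canonical form, so e^{tB} = P · e^{tJ} · P⁻¹, and e^{tJ} can be computed block-by-block.

B has Jordan form
J =
  [-4,  1,  0]
  [ 0, -4,  1]
  [ 0,  0, -4]
(up to reordering of blocks).

Per-block formulas:
  For a 3×3 Jordan block J_3(-4): exp(t · J_3(-4)) = e^(-4t)·(I + t·N + (t^2/2)·N^2), where N is the 3×3 nilpotent shift.

After assembling e^{tJ} and conjugating by P, we get:

e^{tB} =
  [-t^2*exp(-4*t) + exp(-4*t), -t^2*exp(-4*t)/2 + t*exp(-4*t), t^2*exp(-4*t) - t*exp(-4*t)]
  [-2*t^2*exp(-4*t) - 4*t*exp(-4*t), -t^2*exp(-4*t) + exp(-4*t), 2*t^2*exp(-4*t) + 2*t*exp(-4*t)]
  [-2*t^2*exp(-4*t) - 2*t*exp(-4*t), -t^2*exp(-4*t) + t*exp(-4*t), 2*t^2*exp(-4*t) + exp(-4*t)]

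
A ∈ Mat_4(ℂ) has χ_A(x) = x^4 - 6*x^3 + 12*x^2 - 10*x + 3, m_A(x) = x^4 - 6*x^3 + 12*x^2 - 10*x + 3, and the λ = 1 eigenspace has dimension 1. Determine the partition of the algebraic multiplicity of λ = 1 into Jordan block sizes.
Block sizes for λ = 1: [3]

Step 1 — from the characteristic polynomial, algebraic multiplicity of λ = 1 is 3. From dim ker(A − (1)·I) = 1, there are exactly 1 Jordan blocks for λ = 1.
Step 2 — from the minimal polynomial, the factor (x − 1)^3 tells us the largest block for λ = 1 has size 3.
Step 3 — with total size 3, 1 blocks, and largest block 3, the block sizes (in nonincreasing order) are [3].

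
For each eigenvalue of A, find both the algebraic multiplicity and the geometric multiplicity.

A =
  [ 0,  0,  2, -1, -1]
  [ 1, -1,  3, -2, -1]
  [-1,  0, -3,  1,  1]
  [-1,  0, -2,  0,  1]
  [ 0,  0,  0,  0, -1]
λ = -1: alg = 5, geom = 3

Step 1 — factor the characteristic polynomial to read off the algebraic multiplicities:
  χ_A(x) = (x + 1)^5

Step 2 — compute geometric multiplicities via the rank-nullity identity g(λ) = n − rank(A − λI):
  rank(A − (-1)·I) = 2, so dim ker(A − (-1)·I) = n − 2 = 3

Summary:
  λ = -1: algebraic multiplicity = 5, geometric multiplicity = 3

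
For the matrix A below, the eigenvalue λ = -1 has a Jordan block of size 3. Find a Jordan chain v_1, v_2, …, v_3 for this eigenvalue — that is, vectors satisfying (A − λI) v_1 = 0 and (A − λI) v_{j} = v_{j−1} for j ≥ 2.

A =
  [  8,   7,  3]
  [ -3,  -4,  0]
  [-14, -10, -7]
A Jordan chain for λ = -1 of length 3:
v_1 = (18, -18, -12)ᵀ
v_2 = (9, -3, -14)ᵀ
v_3 = (1, 0, 0)ᵀ

Let N = A − (-1)·I. We want v_3 with N^3 v_3 = 0 but N^2 v_3 ≠ 0; then v_{j-1} := N · v_j for j = 3, …, 2.

Pick v_3 = (1, 0, 0)ᵀ.
Then v_2 = N · v_3 = (9, -3, -14)ᵀ.
Then v_1 = N · v_2 = (18, -18, -12)ᵀ.

Sanity check: (A − (-1)·I) v_1 = (0, 0, 0)ᵀ = 0. ✓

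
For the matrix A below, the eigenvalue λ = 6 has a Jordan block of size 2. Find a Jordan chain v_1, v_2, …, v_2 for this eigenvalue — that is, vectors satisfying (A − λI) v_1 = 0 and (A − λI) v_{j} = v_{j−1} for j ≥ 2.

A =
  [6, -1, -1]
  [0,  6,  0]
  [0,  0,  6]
A Jordan chain for λ = 6 of length 2:
v_1 = (-1, 0, 0)ᵀ
v_2 = (0, 1, 0)ᵀ

Let N = A − (6)·I. We want v_2 with N^2 v_2 = 0 but N^1 v_2 ≠ 0; then v_{j-1} := N · v_j for j = 2, …, 2.

Pick v_2 = (0, 1, 0)ᵀ.
Then v_1 = N · v_2 = (-1, 0, 0)ᵀ.

Sanity check: (A − (6)·I) v_1 = (0, 0, 0)ᵀ = 0. ✓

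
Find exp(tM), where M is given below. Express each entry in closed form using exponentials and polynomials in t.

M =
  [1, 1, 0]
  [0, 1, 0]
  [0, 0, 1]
e^{tM} =
  [exp(t), t*exp(t), 0]
  [0, exp(t), 0]
  [0, 0, exp(t)]

Strategy: write M = P · J · P⁻¹ where J is a Jordan canonical form, so e^{tM} = P · e^{tJ} · P⁻¹, and e^{tJ} can be computed block-by-block.

M has Jordan form
J =
  [1, 1, 0]
  [0, 1, 0]
  [0, 0, 1]
(up to reordering of blocks).

Per-block formulas:
  For a 1×1 block at λ = 1: exp(t · [1]) = [e^(1t)].
  For a 2×2 Jordan block J_2(1): exp(t · J_2(1)) = e^(1t)·(I + t·N), where N is the 2×2 nilpotent shift.

After assembling e^{tJ} and conjugating by P, we get:

e^{tM} =
  [exp(t), t*exp(t), 0]
  [0, exp(t), 0]
  [0, 0, exp(t)]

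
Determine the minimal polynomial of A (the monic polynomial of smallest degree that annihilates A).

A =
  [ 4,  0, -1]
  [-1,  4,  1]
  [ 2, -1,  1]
x^3 - 9*x^2 + 27*x - 27

The characteristic polynomial is χ_A(x) = (x - 3)^3, so the eigenvalues are known. The minimal polynomial is
  m_A(x) = Π_λ (x − λ)^{k_λ}
where k_λ is the size of the *largest* Jordan block for λ (equivalently, the smallest k with (A − λI)^k v = 0 for every generalised eigenvector v of λ).

  λ = 3: largest Jordan block has size 3, contributing (x − 3)^3

So m_A(x) = (x - 3)^3 = x^3 - 9*x^2 + 27*x - 27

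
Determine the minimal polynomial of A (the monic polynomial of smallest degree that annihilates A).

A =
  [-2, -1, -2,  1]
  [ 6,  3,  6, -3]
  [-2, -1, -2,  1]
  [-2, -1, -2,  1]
x^2

The characteristic polynomial is χ_A(x) = x^4, so the eigenvalues are known. The minimal polynomial is
  m_A(x) = Π_λ (x − λ)^{k_λ}
where k_λ is the size of the *largest* Jordan block for λ (equivalently, the smallest k with (A − λI)^k v = 0 for every generalised eigenvector v of λ).

  λ = 0: largest Jordan block has size 2, contributing (x − 0)^2

So m_A(x) = x^2 = x^2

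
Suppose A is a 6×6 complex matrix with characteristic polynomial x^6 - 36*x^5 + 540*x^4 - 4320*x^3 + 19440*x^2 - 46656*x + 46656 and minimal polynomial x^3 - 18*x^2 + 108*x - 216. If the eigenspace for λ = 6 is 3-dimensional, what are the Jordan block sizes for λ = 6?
Block sizes for λ = 6: [3, 2, 1]

Step 1 — from the characteristic polynomial, algebraic multiplicity of λ = 6 is 6. From dim ker(A − (6)·I) = 3, there are exactly 3 Jordan blocks for λ = 6.
Step 2 — from the minimal polynomial, the factor (x − 6)^3 tells us the largest block for λ = 6 has size 3.
Step 3 — with total size 6, 3 blocks, and largest block 3, the block sizes (in nonincreasing order) are [3, 2, 1].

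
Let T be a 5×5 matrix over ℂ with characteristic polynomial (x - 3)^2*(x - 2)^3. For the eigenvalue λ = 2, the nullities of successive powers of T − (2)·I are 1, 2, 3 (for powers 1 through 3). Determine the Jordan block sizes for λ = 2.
Block sizes for λ = 2: [3]

From the dimensions of kernels of powers, the number of Jordan blocks of size at least j is d_j − d_{j−1} where d_j = dim ker(N^j) (with d_0 = 0). Computing the differences gives [1, 1, 1].
The number of blocks of size exactly k is (#blocks of size ≥ k) − (#blocks of size ≥ k + 1), so the partition is: 1 block(s) of size 3.
In nonincreasing order the block sizes are [3].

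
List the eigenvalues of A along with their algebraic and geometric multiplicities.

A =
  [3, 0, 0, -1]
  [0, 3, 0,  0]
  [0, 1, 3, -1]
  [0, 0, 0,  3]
λ = 3: alg = 4, geom = 2

Step 1 — factor the characteristic polynomial to read off the algebraic multiplicities:
  χ_A(x) = (x - 3)^4

Step 2 — compute geometric multiplicities via the rank-nullity identity g(λ) = n − rank(A − λI):
  rank(A − (3)·I) = 2, so dim ker(A − (3)·I) = n − 2 = 2

Summary:
  λ = 3: algebraic multiplicity = 4, geometric multiplicity = 2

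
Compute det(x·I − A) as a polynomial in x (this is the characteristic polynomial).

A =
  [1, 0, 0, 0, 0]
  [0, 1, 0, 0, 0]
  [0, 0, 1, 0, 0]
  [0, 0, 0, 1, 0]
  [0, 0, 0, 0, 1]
x^5 - 5*x^4 + 10*x^3 - 10*x^2 + 5*x - 1

Expanding det(x·I − A) (e.g. by cofactor expansion or by noting that A is similar to its Jordan form J, which has the same characteristic polynomial as A) gives
  χ_A(x) = x^5 - 5*x^4 + 10*x^3 - 10*x^2 + 5*x - 1
which factors as (x - 1)^5. The eigenvalues (with algebraic multiplicities) are λ = 1 with multiplicity 5.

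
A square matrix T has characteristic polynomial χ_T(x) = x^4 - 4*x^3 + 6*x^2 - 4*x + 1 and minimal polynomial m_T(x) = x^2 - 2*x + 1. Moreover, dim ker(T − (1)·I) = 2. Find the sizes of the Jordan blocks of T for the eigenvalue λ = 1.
Block sizes for λ = 1: [2, 2]

Step 1 — from the characteristic polynomial, algebraic multiplicity of λ = 1 is 4. From dim ker(T − (1)·I) = 2, there are exactly 2 Jordan blocks for λ = 1.
Step 2 — from the minimal polynomial, the factor (x − 1)^2 tells us the largest block for λ = 1 has size 2.
Step 3 — with total size 4, 2 blocks, and largest block 2, the block sizes (in nonincreasing order) are [2, 2].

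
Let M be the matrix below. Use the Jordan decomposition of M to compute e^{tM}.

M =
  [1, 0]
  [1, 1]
e^{tM} =
  [exp(t), 0]
  [t*exp(t), exp(t)]

Strategy: write M = P · J · P⁻¹ where J is a Jordan canonical form, so e^{tM} = P · e^{tJ} · P⁻¹, and e^{tJ} can be computed block-by-block.

M has Jordan form
J =
  [1, 1]
  [0, 1]
(up to reordering of blocks).

Per-block formulas:
  For a 2×2 Jordan block J_2(1): exp(t · J_2(1)) = e^(1t)·(I + t·N), where N is the 2×2 nilpotent shift.

After assembling e^{tJ} and conjugating by P, we get:

e^{tM} =
  [exp(t), 0]
  [t*exp(t), exp(t)]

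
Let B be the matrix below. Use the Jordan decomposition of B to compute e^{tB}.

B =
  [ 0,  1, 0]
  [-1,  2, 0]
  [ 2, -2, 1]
e^{tB} =
  [-t*exp(t) + exp(t), t*exp(t), 0]
  [-t*exp(t), t*exp(t) + exp(t), 0]
  [2*t*exp(t), -2*t*exp(t), exp(t)]

Strategy: write B = P · J · P⁻¹ where J is a Jordan canonical form, so e^{tB} = P · e^{tJ} · P⁻¹, and e^{tJ} can be computed block-by-block.

B has Jordan form
J =
  [1, 1, 0]
  [0, 1, 0]
  [0, 0, 1]
(up to reordering of blocks).

Per-block formulas:
  For a 2×2 Jordan block J_2(1): exp(t · J_2(1)) = e^(1t)·(I + t·N), where N is the 2×2 nilpotent shift.
  For a 1×1 block at λ = 1: exp(t · [1]) = [e^(1t)].

After assembling e^{tJ} and conjugating by P, we get:

e^{tB} =
  [-t*exp(t) + exp(t), t*exp(t), 0]
  [-t*exp(t), t*exp(t) + exp(t), 0]
  [2*t*exp(t), -2*t*exp(t), exp(t)]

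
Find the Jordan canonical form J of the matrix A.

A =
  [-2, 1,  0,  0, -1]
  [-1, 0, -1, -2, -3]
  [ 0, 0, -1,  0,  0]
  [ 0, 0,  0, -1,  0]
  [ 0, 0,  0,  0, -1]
J_3(-1) ⊕ J_1(-1) ⊕ J_1(-1)

The characteristic polynomial is
  det(x·I − A) = x^5 + 5*x^4 + 10*x^3 + 10*x^2 + 5*x + 1 = (x + 1)^5

Eigenvalues and multiplicities (the geometric multiplicity of λ is n − rank(A − λI), which equals the number of Jordan blocks for λ):
  λ = -1: algebraic multiplicity = 5, geometric multiplicity = 3

Determining the block sizes for each eigenvalue:
  λ = -1: with am = 5 and gm = 3, the partition is not yet determined (e.g. several partitions of 5 into 3 parts exist). Let N = A − (-1)·I. Computing rank(N^1) = 2, rank(N^2) = 1, rank(N^3) = 0; the number of blocks of size ≥ j is rank(N^{j−1}) − rank(N^j), giving [3, 1, 1]. So we have 1 block(s) of size 3, 2 block(s) of size 1 → block sizes [3, 1, 1]

Assembling the blocks gives a Jordan form
J =
  [-1,  1,  0,  0,  0]
  [ 0, -1,  1,  0,  0]
  [ 0,  0, -1,  0,  0]
  [ 0,  0,  0, -1,  0]
  [ 0,  0,  0,  0, -1]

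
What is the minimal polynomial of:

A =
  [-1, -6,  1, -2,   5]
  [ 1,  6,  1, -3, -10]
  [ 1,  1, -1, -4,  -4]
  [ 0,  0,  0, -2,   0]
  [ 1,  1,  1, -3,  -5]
x^4 + x^3 - 18*x^2 - 52*x - 40

The characteristic polynomial is χ_A(x) = (x - 5)*(x + 2)^4, so the eigenvalues are known. The minimal polynomial is
  m_A(x) = Π_λ (x − λ)^{k_λ}
where k_λ is the size of the *largest* Jordan block for λ (equivalently, the smallest k with (A − λI)^k v = 0 for every generalised eigenvector v of λ).

  λ = -2: largest Jordan block has size 3, contributing (x + 2)^3
  λ = 5: largest Jordan block has size 1, contributing (x − 5)

So m_A(x) = (x - 5)*(x + 2)^3 = x^4 + x^3 - 18*x^2 - 52*x - 40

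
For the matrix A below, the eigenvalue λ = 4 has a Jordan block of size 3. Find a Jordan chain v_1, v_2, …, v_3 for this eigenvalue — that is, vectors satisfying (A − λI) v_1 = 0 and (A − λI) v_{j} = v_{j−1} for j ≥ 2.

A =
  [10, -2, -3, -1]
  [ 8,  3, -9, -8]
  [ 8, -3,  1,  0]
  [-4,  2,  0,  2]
A Jordan chain for λ = 4 of length 3:
v_1 = (-3, -4, -4, 2)ᵀ
v_2 = (-2, -1, -3, 2)ᵀ
v_3 = (0, 1, 0, 0)ᵀ

Let N = A − (4)·I. We want v_3 with N^3 v_3 = 0 but N^2 v_3 ≠ 0; then v_{j-1} := N · v_j for j = 3, …, 2.

Pick v_3 = (0, 1, 0, 0)ᵀ.
Then v_2 = N · v_3 = (-2, -1, -3, 2)ᵀ.
Then v_1 = N · v_2 = (-3, -4, -4, 2)ᵀ.

Sanity check: (A − (4)·I) v_1 = (0, 0, 0, 0)ᵀ = 0. ✓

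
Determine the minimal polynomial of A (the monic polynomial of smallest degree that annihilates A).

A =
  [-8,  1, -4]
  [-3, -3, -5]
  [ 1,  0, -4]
x^3 + 15*x^2 + 75*x + 125

The characteristic polynomial is χ_A(x) = (x + 5)^3, so the eigenvalues are known. The minimal polynomial is
  m_A(x) = Π_λ (x − λ)^{k_λ}
where k_λ is the size of the *largest* Jordan block for λ (equivalently, the smallest k with (A − λI)^k v = 0 for every generalised eigenvector v of λ).

  λ = -5: largest Jordan block has size 3, contributing (x + 5)^3

So m_A(x) = (x + 5)^3 = x^3 + 15*x^2 + 75*x + 125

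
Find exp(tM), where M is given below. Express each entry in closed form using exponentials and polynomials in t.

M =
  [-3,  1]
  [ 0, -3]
e^{tM} =
  [exp(-3*t), t*exp(-3*t)]
  [0, exp(-3*t)]

Strategy: write M = P · J · P⁻¹ where J is a Jordan canonical form, so e^{tM} = P · e^{tJ} · P⁻¹, and e^{tJ} can be computed block-by-block.

M has Jordan form
J =
  [-3,  1]
  [ 0, -3]
(up to reordering of blocks).

Per-block formulas:
  For a 2×2 Jordan block J_2(-3): exp(t · J_2(-3)) = e^(-3t)·(I + t·N), where N is the 2×2 nilpotent shift.

After assembling e^{tJ} and conjugating by P, we get:

e^{tM} =
  [exp(-3*t), t*exp(-3*t)]
  [0, exp(-3*t)]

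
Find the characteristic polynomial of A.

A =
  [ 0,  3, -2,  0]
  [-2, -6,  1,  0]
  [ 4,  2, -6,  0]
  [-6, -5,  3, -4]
x^4 + 16*x^3 + 96*x^2 + 256*x + 256

Expanding det(x·I − A) (e.g. by cofactor expansion or by noting that A is similar to its Jordan form J, which has the same characteristic polynomial as A) gives
  χ_A(x) = x^4 + 16*x^3 + 96*x^2 + 256*x + 256
which factors as (x + 4)^4. The eigenvalues (with algebraic multiplicities) are λ = -4 with multiplicity 4.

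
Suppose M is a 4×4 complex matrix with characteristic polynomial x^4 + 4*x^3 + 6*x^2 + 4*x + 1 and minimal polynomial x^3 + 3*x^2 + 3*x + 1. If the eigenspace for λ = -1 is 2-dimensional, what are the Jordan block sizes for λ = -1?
Block sizes for λ = -1: [3, 1]

Step 1 — from the characteristic polynomial, algebraic multiplicity of λ = -1 is 4. From dim ker(M − (-1)·I) = 2, there are exactly 2 Jordan blocks for λ = -1.
Step 2 — from the minimal polynomial, the factor (x + 1)^3 tells us the largest block for λ = -1 has size 3.
Step 3 — with total size 4, 2 blocks, and largest block 3, the block sizes (in nonincreasing order) are [3, 1].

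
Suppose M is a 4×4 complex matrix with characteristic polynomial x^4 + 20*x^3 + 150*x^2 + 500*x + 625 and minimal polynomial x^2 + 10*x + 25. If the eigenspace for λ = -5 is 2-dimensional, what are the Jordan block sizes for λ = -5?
Block sizes for λ = -5: [2, 2]

Step 1 — from the characteristic polynomial, algebraic multiplicity of λ = -5 is 4. From dim ker(M − (-5)·I) = 2, there are exactly 2 Jordan blocks for λ = -5.
Step 2 — from the minimal polynomial, the factor (x + 5)^2 tells us the largest block for λ = -5 has size 2.
Step 3 — with total size 4, 2 blocks, and largest block 2, the block sizes (in nonincreasing order) are [2, 2].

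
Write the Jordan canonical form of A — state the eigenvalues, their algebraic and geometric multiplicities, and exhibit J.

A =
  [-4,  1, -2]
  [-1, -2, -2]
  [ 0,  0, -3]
J_2(-3) ⊕ J_1(-3)

The characteristic polynomial is
  det(x·I − A) = x^3 + 9*x^2 + 27*x + 27 = (x + 3)^3

Eigenvalues and multiplicities (the geometric multiplicity of λ is n − rank(A − λI), which equals the number of Jordan blocks for λ):
  λ = -3: algebraic multiplicity = 3, geometric multiplicity = 2

Determining the block sizes for each eigenvalue:
  λ = -3: 2 blocks summing to 3 forces exactly one block of size 2 and the rest size 1 → block sizes [2, 1]

Assembling the blocks gives a Jordan form
J =
  [-3,  1,  0]
  [ 0, -3,  0]
  [ 0,  0, -3]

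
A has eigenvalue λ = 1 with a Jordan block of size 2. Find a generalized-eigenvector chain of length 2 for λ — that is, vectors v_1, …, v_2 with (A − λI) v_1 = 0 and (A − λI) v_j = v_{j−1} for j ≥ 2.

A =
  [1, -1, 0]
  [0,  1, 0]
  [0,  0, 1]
A Jordan chain for λ = 1 of length 2:
v_1 = (-1, 0, 0)ᵀ
v_2 = (0, 1, 0)ᵀ

Let N = A − (1)·I. We want v_2 with N^2 v_2 = 0 but N^1 v_2 ≠ 0; then v_{j-1} := N · v_j for j = 2, …, 2.

Pick v_2 = (0, 1, 0)ᵀ.
Then v_1 = N · v_2 = (-1, 0, 0)ᵀ.

Sanity check: (A − (1)·I) v_1 = (0, 0, 0)ᵀ = 0. ✓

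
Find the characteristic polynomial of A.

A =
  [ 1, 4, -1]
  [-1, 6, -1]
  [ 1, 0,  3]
x^3 - 10*x^2 + 32*x - 32

Expanding det(x·I − A) (e.g. by cofactor expansion or by noting that A is similar to its Jordan form J, which has the same characteristic polynomial as A) gives
  χ_A(x) = x^3 - 10*x^2 + 32*x - 32
which factors as (x - 4)^2*(x - 2). The eigenvalues (with algebraic multiplicities) are λ = 2 with multiplicity 1, λ = 4 with multiplicity 2.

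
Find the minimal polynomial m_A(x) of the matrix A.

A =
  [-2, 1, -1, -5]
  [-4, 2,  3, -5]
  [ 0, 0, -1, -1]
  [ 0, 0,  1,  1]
x^3

The characteristic polynomial is χ_A(x) = x^4, so the eigenvalues are known. The minimal polynomial is
  m_A(x) = Π_λ (x − λ)^{k_λ}
where k_λ is the size of the *largest* Jordan block for λ (equivalently, the smallest k with (A − λI)^k v = 0 for every generalised eigenvector v of λ).

  λ = 0: largest Jordan block has size 3, contributing (x − 0)^3

So m_A(x) = x^3 = x^3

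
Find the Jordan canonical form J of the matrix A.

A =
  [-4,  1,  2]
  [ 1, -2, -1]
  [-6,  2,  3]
J_3(-1)

The characteristic polynomial is
  det(x·I − A) = x^3 + 3*x^2 + 3*x + 1 = (x + 1)^3

Eigenvalues and multiplicities (the geometric multiplicity of λ is n − rank(A − λI), which equals the number of Jordan blocks for λ):
  λ = -1: algebraic multiplicity = 3, geometric multiplicity = 1

Determining the block sizes for each eigenvalue:
  λ = -1: one block (gm = 1), so the single block has size am = 3 → block sizes [3]

Assembling the blocks gives a Jordan form
J =
  [-1,  1,  0]
  [ 0, -1,  1]
  [ 0,  0, -1]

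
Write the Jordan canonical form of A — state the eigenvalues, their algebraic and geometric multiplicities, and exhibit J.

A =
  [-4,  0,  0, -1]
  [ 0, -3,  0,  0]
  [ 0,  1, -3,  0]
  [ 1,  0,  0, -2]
J_2(-3) ⊕ J_2(-3)

The characteristic polynomial is
  det(x·I − A) = x^4 + 12*x^3 + 54*x^2 + 108*x + 81 = (x + 3)^4

Eigenvalues and multiplicities (the geometric multiplicity of λ is n − rank(A − λI), which equals the number of Jordan blocks for λ):
  λ = -3: algebraic multiplicity = 4, geometric multiplicity = 2

Determining the block sizes for each eigenvalue:
  λ = -3: with am = 4 and gm = 2, the partition is not yet determined (e.g. several partitions of 4 into 2 parts exist). Let N = A − (-3)·I. Computing rank(N^1) = 2, rank(N^2) = 0; the number of blocks of size ≥ j is rank(N^{j−1}) − rank(N^j), giving [2, 2]. So we have 2 block(s) of size 2 → block sizes [2, 2]

Assembling the blocks gives a Jordan form
J =
  [-3,  1,  0,  0]
  [ 0, -3,  0,  0]
  [ 0,  0, -3,  1]
  [ 0,  0,  0, -3]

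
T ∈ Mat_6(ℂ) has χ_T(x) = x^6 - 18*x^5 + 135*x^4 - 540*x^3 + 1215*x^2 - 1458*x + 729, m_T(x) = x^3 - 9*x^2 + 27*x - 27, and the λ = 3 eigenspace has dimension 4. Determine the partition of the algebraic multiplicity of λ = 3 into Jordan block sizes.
Block sizes for λ = 3: [3, 1, 1, 1]

Step 1 — from the characteristic polynomial, algebraic multiplicity of λ = 3 is 6. From dim ker(T − (3)·I) = 4, there are exactly 4 Jordan blocks for λ = 3.
Step 2 — from the minimal polynomial, the factor (x − 3)^3 tells us the largest block for λ = 3 has size 3.
Step 3 — with total size 6, 4 blocks, and largest block 3, the block sizes (in nonincreasing order) are [3, 1, 1, 1].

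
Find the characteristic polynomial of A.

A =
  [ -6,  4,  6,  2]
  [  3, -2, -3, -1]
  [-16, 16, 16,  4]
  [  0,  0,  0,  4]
x^4 - 12*x^3 + 48*x^2 - 64*x

Expanding det(x·I − A) (e.g. by cofactor expansion or by noting that A is similar to its Jordan form J, which has the same characteristic polynomial as A) gives
  χ_A(x) = x^4 - 12*x^3 + 48*x^2 - 64*x
which factors as x*(x - 4)^3. The eigenvalues (with algebraic multiplicities) are λ = 0 with multiplicity 1, λ = 4 with multiplicity 3.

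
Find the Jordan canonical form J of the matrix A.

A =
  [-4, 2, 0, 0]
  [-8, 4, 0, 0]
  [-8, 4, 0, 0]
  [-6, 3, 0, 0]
J_2(0) ⊕ J_1(0) ⊕ J_1(0)

The characteristic polynomial is
  det(x·I − A) = x^4

Eigenvalues and multiplicities (the geometric multiplicity of λ is n − rank(A − λI), which equals the number of Jordan blocks for λ):
  λ = 0: algebraic multiplicity = 4, geometric multiplicity = 3

Determining the block sizes for each eigenvalue:
  λ = 0: 3 blocks summing to 4 forces exactly one block of size 2 and the rest size 1 → block sizes [2, 1, 1]

Assembling the blocks gives a Jordan form
J =
  [0, 1, 0, 0]
  [0, 0, 0, 0]
  [0, 0, 0, 0]
  [0, 0, 0, 0]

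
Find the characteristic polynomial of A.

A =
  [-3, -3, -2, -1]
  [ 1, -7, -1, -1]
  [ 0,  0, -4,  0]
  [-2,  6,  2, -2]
x^4 + 16*x^3 + 96*x^2 + 256*x + 256

Expanding det(x·I − A) (e.g. by cofactor expansion or by noting that A is similar to its Jordan form J, which has the same characteristic polynomial as A) gives
  χ_A(x) = x^4 + 16*x^3 + 96*x^2 + 256*x + 256
which factors as (x + 4)^4. The eigenvalues (with algebraic multiplicities) are λ = -4 with multiplicity 4.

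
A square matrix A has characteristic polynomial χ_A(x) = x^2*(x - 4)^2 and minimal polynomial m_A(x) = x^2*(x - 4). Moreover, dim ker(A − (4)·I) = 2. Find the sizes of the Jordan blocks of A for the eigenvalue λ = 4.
Block sizes for λ = 4: [1, 1]

Step 1 — from the characteristic polynomial, algebraic multiplicity of λ = 4 is 2. From dim ker(A − (4)·I) = 2, there are exactly 2 Jordan blocks for λ = 4.
Step 2 — from the minimal polynomial, the factor (x − 4) tells us the largest block for λ = 4 has size 1.
Step 3 — with total size 2, 2 blocks, and largest block 1, the block sizes (in nonincreasing order) are [1, 1].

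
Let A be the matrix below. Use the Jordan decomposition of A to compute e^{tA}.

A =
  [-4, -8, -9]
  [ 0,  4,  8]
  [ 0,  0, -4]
e^{tA} =
  [exp(-4*t), -exp(4*t) + exp(-4*t), -t*exp(-4*t) - exp(4*t) + exp(-4*t)]
  [0, exp(4*t), exp(4*t) - exp(-4*t)]
  [0, 0, exp(-4*t)]

Strategy: write A = P · J · P⁻¹ where J is a Jordan canonical form, so e^{tA} = P · e^{tJ} · P⁻¹, and e^{tJ} can be computed block-by-block.

A has Jordan form
J =
  [-4,  1, 0]
  [ 0, -4, 0]
  [ 0,  0, 4]
(up to reordering of blocks).

Per-block formulas:
  For a 2×2 Jordan block J_2(-4): exp(t · J_2(-4)) = e^(-4t)·(I + t·N), where N is the 2×2 nilpotent shift.
  For a 1×1 block at λ = 4: exp(t · [4]) = [e^(4t)].

After assembling e^{tJ} and conjugating by P, we get:

e^{tA} =
  [exp(-4*t), -exp(4*t) + exp(-4*t), -t*exp(-4*t) - exp(4*t) + exp(-4*t)]
  [0, exp(4*t), exp(4*t) - exp(-4*t)]
  [0, 0, exp(-4*t)]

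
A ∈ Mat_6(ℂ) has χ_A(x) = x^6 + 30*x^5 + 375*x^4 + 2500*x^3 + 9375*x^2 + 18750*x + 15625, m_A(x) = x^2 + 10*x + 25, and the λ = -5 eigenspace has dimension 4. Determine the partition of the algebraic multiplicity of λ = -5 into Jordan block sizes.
Block sizes for λ = -5: [2, 2, 1, 1]

Step 1 — from the characteristic polynomial, algebraic multiplicity of λ = -5 is 6. From dim ker(A − (-5)·I) = 4, there are exactly 4 Jordan blocks for λ = -5.
Step 2 — from the minimal polynomial, the factor (x + 5)^2 tells us the largest block for λ = -5 has size 2.
Step 3 — with total size 6, 4 blocks, and largest block 2, the block sizes (in nonincreasing order) are [2, 2, 1, 1].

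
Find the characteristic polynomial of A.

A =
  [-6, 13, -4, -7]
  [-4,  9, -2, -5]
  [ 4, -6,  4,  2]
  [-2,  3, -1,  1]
x^4 - 8*x^3 + 24*x^2 - 32*x + 16

Expanding det(x·I − A) (e.g. by cofactor expansion or by noting that A is similar to its Jordan form J, which has the same characteristic polynomial as A) gives
  χ_A(x) = x^4 - 8*x^3 + 24*x^2 - 32*x + 16
which factors as (x - 2)^4. The eigenvalues (with algebraic multiplicities) are λ = 2 with multiplicity 4.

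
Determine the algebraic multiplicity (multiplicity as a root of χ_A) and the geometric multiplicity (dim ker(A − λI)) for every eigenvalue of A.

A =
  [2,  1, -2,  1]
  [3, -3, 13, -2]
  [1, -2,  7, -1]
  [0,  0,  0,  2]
λ = 2: alg = 4, geom = 2

Step 1 — factor the characteristic polynomial to read off the algebraic multiplicities:
  χ_A(x) = (x - 2)^4

Step 2 — compute geometric multiplicities via the rank-nullity identity g(λ) = n − rank(A − λI):
  rank(A − (2)·I) = 2, so dim ker(A − (2)·I) = n − 2 = 2

Summary:
  λ = 2: algebraic multiplicity = 4, geometric multiplicity = 2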